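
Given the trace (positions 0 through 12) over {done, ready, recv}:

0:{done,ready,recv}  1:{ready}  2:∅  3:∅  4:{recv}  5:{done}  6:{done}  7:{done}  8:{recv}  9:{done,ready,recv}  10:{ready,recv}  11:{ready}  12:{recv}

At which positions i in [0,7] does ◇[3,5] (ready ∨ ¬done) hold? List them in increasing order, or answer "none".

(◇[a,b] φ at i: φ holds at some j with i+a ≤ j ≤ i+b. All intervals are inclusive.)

0, 1, 3, 4, 5, 6, 7

Evaluate at each i in [0,7]:
  i=0: ✓ (witness j=3)
  i=1: ✓ (witness j=4)
  i=2: ✗ (none in [5,7])
  i=3: ✓ (witness j=8)
  i=4: ✓ (witness j=8)
  i=5: ✓ (witness j=8)
  i=6: ✓ (witness j=9)
  i=7: ✓ (witness j=10)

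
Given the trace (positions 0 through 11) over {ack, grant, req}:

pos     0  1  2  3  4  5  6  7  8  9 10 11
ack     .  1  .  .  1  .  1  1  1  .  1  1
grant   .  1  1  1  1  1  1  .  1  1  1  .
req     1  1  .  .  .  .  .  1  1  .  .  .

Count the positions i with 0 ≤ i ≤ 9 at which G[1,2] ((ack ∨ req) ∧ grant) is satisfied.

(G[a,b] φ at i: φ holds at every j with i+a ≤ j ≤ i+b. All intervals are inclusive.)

0

Evaluate at each i in [0,9]:
  i=0: ✗ (fails at j=2)
  i=1: ✗ (fails at j=2)
  i=2: ✗ (fails at j=3)
  i=3: ✗ (fails at j=5)
  i=4: ✗ (fails at j=5)
  i=5: ✗ (fails at j=7)
  i=6: ✗ (fails at j=7)
  i=7: ✗ (fails at j=9)
  i=8: ✗ (fails at j=9)
  i=9: ✗ (fails at j=11)
Positions where it holds: {} → 0.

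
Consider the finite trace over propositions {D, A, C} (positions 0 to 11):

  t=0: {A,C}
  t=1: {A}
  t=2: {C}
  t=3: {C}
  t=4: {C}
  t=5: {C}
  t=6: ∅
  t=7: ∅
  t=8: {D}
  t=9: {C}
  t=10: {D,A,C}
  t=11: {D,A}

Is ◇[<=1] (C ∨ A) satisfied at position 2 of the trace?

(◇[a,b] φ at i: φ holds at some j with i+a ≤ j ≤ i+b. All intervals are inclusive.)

Check (C ∨ A) at each j in [2,3]:
  j=2: true
  j=3: true
Found at j=2 → formula holds.

Holds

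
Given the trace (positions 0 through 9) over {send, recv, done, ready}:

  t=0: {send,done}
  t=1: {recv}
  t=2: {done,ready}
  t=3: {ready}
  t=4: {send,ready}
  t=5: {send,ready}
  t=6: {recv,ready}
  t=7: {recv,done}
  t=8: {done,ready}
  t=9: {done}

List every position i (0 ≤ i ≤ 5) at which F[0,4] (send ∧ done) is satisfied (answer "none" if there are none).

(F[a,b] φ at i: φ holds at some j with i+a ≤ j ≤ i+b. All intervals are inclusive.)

0

Evaluate at each i in [0,5]:
  i=0: ✓ (witness j=0)
  i=1: ✗ (none in [1,5])
  i=2: ✗ (none in [2,6])
  i=3: ✗ (none in [3,7])
  i=4: ✗ (none in [4,8])
  i=5: ✗ (none in [5,9])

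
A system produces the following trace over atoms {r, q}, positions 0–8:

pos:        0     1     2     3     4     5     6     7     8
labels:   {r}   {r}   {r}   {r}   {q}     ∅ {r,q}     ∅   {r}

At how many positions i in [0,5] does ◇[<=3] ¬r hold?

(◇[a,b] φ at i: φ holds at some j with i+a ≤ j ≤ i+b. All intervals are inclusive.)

Evaluate at each i in [0,5]:
  i=0: ✗ (none in [0,3])
  i=1: ✓ (witness j=4)
  i=2: ✓ (witness j=4)
  i=3: ✓ (witness j=4)
  i=4: ✓ (witness j=4)
  i=5: ✓ (witness j=5)
Positions where it holds: {1, 2, 3, 4, 5} → 5.

5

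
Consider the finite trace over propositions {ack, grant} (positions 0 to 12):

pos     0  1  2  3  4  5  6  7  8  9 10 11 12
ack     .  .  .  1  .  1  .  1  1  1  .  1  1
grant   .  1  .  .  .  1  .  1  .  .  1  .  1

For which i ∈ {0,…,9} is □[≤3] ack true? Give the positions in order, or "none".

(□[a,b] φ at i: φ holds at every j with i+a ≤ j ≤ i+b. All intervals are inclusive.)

none

Evaluate at each i in [0,9]:
  i=0: ✗ (fails at j=0)
  i=1: ✗ (fails at j=1)
  i=2: ✗ (fails at j=2)
  i=3: ✗ (fails at j=4)
  i=4: ✗ (fails at j=4)
  i=5: ✗ (fails at j=6)
  i=6: ✗ (fails at j=6)
  i=7: ✗ (fails at j=10)
  i=8: ✗ (fails at j=10)
  i=9: ✗ (fails at j=10)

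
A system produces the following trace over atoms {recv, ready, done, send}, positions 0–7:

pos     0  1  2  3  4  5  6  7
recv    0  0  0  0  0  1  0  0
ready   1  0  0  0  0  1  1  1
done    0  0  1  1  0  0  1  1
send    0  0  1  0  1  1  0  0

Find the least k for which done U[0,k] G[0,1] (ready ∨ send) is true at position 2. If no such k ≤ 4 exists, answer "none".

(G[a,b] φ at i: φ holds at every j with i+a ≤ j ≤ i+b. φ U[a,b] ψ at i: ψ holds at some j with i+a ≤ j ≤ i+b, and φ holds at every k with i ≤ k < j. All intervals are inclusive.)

Need earliest j ≥ 2 with G[0,1] (ready ∨ send), and done at every k in [2,j-1].
  j=2: rhs fails.
  j=3: rhs fails.
  j=4: rhs holds; lhs holds on [2,3]. k = 2.

2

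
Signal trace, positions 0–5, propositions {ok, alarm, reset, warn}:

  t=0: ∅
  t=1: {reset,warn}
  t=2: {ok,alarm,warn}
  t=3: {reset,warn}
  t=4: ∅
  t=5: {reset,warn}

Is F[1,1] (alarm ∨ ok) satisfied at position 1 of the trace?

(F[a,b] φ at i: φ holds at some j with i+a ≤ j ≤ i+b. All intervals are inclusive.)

Check (alarm ∨ ok) at each j in [2,2]:
  j=2: true
Found at j=2 → formula holds.

True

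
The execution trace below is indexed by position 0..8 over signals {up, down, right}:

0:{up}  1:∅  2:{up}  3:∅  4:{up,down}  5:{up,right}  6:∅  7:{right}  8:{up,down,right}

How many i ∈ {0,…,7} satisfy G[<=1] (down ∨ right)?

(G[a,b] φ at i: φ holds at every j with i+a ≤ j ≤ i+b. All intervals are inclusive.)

Evaluate at each i in [0,7]:
  i=0: ✗ (fails at j=0)
  i=1: ✗ (fails at j=1)
  i=2: ✗ (fails at j=2)
  i=3: ✗ (fails at j=3)
  i=4: ✓ (all of [4,5])
  i=5: ✗ (fails at j=6)
  i=6: ✗ (fails at j=6)
  i=7: ✓ (all of [7,8])
Positions where it holds: {4, 7} → 2.

2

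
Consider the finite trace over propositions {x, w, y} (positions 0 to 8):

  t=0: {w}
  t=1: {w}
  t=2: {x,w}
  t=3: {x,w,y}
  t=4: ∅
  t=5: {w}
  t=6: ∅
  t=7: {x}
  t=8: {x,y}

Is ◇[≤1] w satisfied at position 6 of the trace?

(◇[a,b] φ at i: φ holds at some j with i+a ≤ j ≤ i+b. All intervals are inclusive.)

Check w at each j in [6,7]:
  j=6: false
  j=7: false
No position in the window satisfies it → formula fails.

No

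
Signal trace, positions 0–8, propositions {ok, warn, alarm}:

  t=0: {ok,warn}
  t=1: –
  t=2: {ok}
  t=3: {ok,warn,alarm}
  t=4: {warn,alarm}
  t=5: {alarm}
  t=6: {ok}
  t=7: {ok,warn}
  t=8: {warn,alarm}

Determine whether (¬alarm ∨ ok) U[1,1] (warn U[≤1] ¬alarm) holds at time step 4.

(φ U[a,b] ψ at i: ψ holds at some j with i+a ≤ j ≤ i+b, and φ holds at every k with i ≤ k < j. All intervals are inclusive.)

Need some j in [5,5] with (warn U[≤1] ¬alarm), and (¬alarm ∨ ok) at every k in [4,j-1].
  j=5: (warn U[≤1] ¬alarm) — fails.
No j in the window works → until fails.

False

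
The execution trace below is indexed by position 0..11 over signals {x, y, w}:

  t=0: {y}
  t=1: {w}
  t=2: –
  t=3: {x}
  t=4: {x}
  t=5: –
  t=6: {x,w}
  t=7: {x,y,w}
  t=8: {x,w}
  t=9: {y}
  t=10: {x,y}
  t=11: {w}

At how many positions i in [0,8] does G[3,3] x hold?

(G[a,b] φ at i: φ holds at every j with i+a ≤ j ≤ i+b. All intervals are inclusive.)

6

Evaluate at each i in [0,8]:
  i=0: ✓ (all of [3,3])
  i=1: ✓ (all of [4,4])
  i=2: ✗ (fails at j=5)
  i=3: ✓ (all of [6,6])
  i=4: ✓ (all of [7,7])
  i=5: ✓ (all of [8,8])
  i=6: ✗ (fails at j=9)
  i=7: ✓ (all of [10,10])
  i=8: ✗ (fails at j=11)
Positions where it holds: {0, 1, 3, 4, 5, 7} → 6.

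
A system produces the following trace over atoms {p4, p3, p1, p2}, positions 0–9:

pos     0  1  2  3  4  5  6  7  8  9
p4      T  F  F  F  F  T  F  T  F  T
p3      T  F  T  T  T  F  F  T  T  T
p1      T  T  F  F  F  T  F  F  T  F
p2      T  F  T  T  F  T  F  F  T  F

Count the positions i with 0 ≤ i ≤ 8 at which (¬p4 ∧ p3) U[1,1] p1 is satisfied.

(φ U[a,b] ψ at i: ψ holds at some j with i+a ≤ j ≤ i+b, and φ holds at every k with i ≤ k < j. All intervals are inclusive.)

1

Evaluate at each i in [0,8]:
  i=0: ✗ (lhs fails at k=0 before rhs at j=1)
  i=1: ✗ (no rhs in [2,2])
  i=2: ✗ (no rhs in [3,3])
  i=3: ✗ (no rhs in [4,4])
  i=4: ✓ (rhs at j=5; lhs holds on [4,4])
  i=5: ✗ (no rhs in [6,6])
  i=6: ✗ (no rhs in [7,7])
  i=7: ✗ (lhs fails at k=7 before rhs at j=8)
  i=8: ✗ (no rhs in [9,9])
Positions where it holds: {4} → 1.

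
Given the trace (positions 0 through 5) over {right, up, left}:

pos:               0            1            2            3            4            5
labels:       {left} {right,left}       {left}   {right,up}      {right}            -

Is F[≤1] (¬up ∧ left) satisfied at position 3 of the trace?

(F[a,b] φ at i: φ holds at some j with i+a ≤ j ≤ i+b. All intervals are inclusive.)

False

Check (¬up ∧ left) at each j in [3,4]:
  j=3: false
  j=4: false
No position in the window satisfies it → formula fails.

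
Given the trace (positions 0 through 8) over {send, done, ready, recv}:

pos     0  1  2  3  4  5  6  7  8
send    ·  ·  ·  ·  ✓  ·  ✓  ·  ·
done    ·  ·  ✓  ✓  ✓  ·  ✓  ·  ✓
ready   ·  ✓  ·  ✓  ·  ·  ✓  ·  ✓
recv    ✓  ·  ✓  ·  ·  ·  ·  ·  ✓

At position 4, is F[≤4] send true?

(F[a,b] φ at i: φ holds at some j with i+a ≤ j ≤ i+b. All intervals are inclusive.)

Yes

Check send at each j in [4,8]:
  j=4: true
  j=5: false
  j=6: true
  j=7: false
  j=8: false
Found at j=4 → formula holds.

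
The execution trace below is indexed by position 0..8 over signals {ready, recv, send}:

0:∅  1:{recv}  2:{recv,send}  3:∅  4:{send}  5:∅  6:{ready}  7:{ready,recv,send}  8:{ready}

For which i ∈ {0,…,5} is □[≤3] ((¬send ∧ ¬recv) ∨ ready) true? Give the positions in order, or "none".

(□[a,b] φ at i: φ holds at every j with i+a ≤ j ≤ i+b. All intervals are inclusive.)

Evaluate at each i in [0,5]:
  i=0: ✗ (fails at j=1)
  i=1: ✗ (fails at j=1)
  i=2: ✗ (fails at j=2)
  i=3: ✗ (fails at j=4)
  i=4: ✗ (fails at j=4)
  i=5: ✓ (all of [5,8])

5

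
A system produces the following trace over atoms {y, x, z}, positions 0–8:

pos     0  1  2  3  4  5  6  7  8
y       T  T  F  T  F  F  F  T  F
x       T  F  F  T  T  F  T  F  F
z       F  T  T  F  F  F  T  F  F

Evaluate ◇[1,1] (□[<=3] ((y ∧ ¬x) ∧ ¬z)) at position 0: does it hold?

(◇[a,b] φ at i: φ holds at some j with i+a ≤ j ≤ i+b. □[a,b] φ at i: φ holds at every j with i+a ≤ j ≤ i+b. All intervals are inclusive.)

Check □[<=3] ((y ∧ ¬x) ∧ ¬z) at each j in [1,1]:
  j=1: fails at 1
No position in the window satisfies it → formula fails.

No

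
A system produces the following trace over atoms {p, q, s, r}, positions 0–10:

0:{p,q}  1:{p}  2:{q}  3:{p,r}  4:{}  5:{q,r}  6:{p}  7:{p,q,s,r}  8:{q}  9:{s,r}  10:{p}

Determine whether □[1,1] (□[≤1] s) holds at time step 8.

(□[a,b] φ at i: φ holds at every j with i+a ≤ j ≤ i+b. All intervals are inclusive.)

No

Check □[≤1] s at every j in [9,9]:
  j=9: fails at 10
Fails at j=9 → formula fails.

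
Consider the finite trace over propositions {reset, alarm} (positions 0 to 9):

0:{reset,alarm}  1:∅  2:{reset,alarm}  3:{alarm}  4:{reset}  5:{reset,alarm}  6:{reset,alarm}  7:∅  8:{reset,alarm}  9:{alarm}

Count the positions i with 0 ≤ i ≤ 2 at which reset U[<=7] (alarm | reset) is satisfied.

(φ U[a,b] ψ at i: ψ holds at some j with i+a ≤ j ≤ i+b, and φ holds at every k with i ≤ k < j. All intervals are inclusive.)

2

Evaluate at each i in [0,2]:
  i=0: ✓ (rhs at j=0)
  i=1: ✗ (lhs fails at k=1 before rhs at j=2)
  i=2: ✓ (rhs at j=2)
Positions where it holds: {0, 2} → 2.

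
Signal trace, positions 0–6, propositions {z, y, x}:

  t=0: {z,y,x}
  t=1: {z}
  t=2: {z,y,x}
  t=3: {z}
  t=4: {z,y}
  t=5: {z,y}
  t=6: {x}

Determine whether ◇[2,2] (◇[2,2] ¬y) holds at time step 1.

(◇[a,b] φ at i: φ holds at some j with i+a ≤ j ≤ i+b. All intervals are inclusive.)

Check ◇[2,2] ¬y at each j in [3,3]:
  j=3: fails (none in [5,5])
No position in the window satisfies it → formula fails.

Does not hold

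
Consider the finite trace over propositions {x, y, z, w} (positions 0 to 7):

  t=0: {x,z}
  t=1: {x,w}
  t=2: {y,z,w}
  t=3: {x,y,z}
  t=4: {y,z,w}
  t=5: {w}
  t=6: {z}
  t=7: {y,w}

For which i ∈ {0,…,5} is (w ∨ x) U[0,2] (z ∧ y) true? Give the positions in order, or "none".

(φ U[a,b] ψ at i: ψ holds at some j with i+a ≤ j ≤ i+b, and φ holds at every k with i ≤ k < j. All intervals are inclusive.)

0, 1, 2, 3, 4

Evaluate at each i in [0,5]:
  i=0: ✓ (rhs at j=2; lhs holds on [0,1])
  i=1: ✓ (rhs at j=2; lhs holds on [1,1])
  i=2: ✓ (rhs at j=2)
  i=3: ✓ (rhs at j=3)
  i=4: ✓ (rhs at j=4)
  i=5: ✗ (no rhs in [5,7])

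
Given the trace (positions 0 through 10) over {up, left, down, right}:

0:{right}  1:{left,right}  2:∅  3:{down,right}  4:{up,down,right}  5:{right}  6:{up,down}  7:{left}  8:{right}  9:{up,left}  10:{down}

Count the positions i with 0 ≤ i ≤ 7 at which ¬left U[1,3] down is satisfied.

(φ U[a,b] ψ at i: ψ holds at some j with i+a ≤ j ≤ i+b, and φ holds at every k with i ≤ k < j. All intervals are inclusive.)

Evaluate at each i in [0,7]:
  i=0: ✗ (lhs fails at k=1 before rhs at j=3)
  i=1: ✗ (lhs fails at k=1 before rhs at j=3)
  i=2: ✓ (rhs at j=3; lhs holds on [2,2])
  i=3: ✓ (rhs at j=4; lhs holds on [3,3])
  i=4: ✓ (rhs at j=6; lhs holds on [4,5])
  i=5: ✓ (rhs at j=6; lhs holds on [5,5])
  i=6: ✗ (no rhs in [7,9])
  i=7: ✗ (lhs fails at k=7 before rhs at j=10)
Positions where it holds: {2, 3, 4, 5} → 4.

4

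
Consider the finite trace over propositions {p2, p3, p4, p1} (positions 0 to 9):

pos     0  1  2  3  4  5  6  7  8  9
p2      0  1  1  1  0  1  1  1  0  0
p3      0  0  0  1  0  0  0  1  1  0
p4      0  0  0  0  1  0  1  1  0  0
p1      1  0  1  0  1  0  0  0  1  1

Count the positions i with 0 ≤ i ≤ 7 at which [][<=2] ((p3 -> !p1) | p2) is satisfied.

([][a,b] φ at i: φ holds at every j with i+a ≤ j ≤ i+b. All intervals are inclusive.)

Evaluate at each i in [0,7]:
  i=0: ✓ (all of [0,2])
  i=1: ✓ (all of [1,3])
  i=2: ✓ (all of [2,4])
  i=3: ✓ (all of [3,5])
  i=4: ✓ (all of [4,6])
  i=5: ✓ (all of [5,7])
  i=6: ✗ (fails at j=8)
  i=7: ✗ (fails at j=8)
Positions where it holds: {0, 1, 2, 3, 4, 5} → 6.

6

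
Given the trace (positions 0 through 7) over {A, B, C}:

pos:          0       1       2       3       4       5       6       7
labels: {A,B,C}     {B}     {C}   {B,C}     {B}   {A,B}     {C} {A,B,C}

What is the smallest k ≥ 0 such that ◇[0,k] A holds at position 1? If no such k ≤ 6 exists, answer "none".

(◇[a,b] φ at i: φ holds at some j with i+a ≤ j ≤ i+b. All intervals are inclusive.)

Scan j = 1,2,… for A:
  j=1: fails
  j=2: fails
  j=3: fails
  j=4: fails
  j=5: holds
First hit at j=5, so smallest k = 5-1 = 4.

4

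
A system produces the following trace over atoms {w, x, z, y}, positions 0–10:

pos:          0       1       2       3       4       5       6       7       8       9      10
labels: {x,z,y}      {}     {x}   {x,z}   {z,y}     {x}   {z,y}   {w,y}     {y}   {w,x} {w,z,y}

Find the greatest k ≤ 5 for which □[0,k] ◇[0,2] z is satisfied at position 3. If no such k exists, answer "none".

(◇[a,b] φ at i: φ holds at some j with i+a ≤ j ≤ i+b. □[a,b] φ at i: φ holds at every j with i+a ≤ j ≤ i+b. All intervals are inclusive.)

3

◇[0,2] z must hold from j=3 onward; find where it first fails.
  j=3: holds
  j=4: holds
  j=5: holds
  j=6: holds
  j=7: fails
Holds on [3,6], so largest k = 3.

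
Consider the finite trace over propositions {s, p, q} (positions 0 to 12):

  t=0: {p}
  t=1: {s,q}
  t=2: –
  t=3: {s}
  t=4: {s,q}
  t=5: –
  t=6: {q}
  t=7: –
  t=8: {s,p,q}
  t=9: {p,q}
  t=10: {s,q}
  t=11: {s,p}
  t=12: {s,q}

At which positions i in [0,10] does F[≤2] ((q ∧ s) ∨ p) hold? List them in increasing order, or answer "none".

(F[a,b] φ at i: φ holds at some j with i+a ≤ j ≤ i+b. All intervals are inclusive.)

0, 1, 2, 3, 4, 6, 7, 8, 9, 10

Evaluate at each i in [0,10]:
  i=0: ✓ (witness j=0)
  i=1: ✓ (witness j=1)
  i=2: ✓ (witness j=4)
  i=3: ✓ (witness j=4)
  i=4: ✓ (witness j=4)
  i=5: ✗ (none in [5,7])
  i=6: ✓ (witness j=8)
  i=7: ✓ (witness j=8)
  i=8: ✓ (witness j=8)
  i=9: ✓ (witness j=9)
  i=10: ✓ (witness j=10)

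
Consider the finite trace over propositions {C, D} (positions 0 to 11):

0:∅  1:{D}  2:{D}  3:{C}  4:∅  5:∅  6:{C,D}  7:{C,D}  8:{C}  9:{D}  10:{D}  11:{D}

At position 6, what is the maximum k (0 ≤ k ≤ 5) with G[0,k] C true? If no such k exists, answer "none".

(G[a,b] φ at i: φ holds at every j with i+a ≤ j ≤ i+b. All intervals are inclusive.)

C must hold from j=6 onward; find where it first fails.
  j=6: holds
  j=7: holds
  j=8: holds
  j=9: fails
Holds on [6,8], so largest k = 2.

2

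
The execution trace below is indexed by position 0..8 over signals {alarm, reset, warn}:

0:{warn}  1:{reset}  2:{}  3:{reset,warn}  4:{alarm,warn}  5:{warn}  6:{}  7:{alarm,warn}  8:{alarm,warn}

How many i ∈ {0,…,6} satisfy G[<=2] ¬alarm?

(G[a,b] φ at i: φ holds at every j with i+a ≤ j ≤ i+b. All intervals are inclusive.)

2

Evaluate at each i in [0,6]:
  i=0: ✓ (all of [0,2])
  i=1: ✓ (all of [1,3])
  i=2: ✗ (fails at j=4)
  i=3: ✗ (fails at j=4)
  i=4: ✗ (fails at j=4)
  i=5: ✗ (fails at j=7)
  i=6: ✗ (fails at j=7)
Positions where it holds: {0, 1} → 2.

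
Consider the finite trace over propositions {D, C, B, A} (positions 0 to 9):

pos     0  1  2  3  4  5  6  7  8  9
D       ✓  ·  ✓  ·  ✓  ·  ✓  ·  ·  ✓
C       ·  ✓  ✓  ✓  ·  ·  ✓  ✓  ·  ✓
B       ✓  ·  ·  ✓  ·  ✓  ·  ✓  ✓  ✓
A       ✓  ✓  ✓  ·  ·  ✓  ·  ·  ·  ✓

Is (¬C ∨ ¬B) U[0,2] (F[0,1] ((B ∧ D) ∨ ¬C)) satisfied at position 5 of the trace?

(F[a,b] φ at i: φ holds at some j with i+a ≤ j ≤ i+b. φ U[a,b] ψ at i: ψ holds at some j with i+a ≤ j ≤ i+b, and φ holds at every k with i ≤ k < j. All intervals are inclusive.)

Need some j in [5,7] with F[0,1] ((B ∧ D) ∨ ¬C), and (¬C ∨ ¬B) at every k in [5,j-1].
  j=5: F[0,1] ((B ∧ D) ∨ ¬C) holds; no prefix to check → satisfied.

True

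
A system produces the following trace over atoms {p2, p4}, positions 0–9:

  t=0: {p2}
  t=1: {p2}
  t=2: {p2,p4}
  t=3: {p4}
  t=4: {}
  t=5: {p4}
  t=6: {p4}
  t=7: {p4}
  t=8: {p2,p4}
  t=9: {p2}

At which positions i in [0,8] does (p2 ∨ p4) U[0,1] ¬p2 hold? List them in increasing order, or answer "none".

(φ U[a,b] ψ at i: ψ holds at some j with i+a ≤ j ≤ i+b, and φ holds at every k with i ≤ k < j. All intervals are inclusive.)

Evaluate at each i in [0,8]:
  i=0: ✗ (no rhs in [0,1])
  i=1: ✗ (no rhs in [1,2])
  i=2: ✓ (rhs at j=3; lhs holds on [2,2])
  i=3: ✓ (rhs at j=3)
  i=4: ✓ (rhs at j=4)
  i=5: ✓ (rhs at j=5)
  i=6: ✓ (rhs at j=6)
  i=7: ✓ (rhs at j=7)
  i=8: ✗ (no rhs in [8,9])

2, 3, 4, 5, 6, 7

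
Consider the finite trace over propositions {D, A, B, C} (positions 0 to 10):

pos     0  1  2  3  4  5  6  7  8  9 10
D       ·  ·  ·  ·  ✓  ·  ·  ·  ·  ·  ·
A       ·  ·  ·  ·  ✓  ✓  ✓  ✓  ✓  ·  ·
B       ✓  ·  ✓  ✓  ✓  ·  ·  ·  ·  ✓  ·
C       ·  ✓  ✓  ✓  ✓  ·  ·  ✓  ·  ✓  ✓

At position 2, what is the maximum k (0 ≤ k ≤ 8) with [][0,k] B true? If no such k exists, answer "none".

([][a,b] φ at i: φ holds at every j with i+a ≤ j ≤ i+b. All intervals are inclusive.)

2

B must hold from j=2 onward; find where it first fails.
  j=2: holds
  j=3: holds
  j=4: holds
  j=5: fails
Holds on [2,4], so largest k = 2.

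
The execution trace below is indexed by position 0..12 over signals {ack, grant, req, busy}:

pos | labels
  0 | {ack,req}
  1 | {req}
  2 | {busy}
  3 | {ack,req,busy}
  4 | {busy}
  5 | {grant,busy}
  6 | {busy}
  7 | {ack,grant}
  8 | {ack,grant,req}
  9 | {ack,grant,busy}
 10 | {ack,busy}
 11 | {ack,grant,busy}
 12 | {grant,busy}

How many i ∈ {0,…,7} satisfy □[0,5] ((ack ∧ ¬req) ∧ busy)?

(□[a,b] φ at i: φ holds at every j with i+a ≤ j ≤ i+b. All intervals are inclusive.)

Evaluate at each i in [0,7]:
  i=0: ✗ (fails at j=0)
  i=1: ✗ (fails at j=1)
  i=2: ✗ (fails at j=2)
  i=3: ✗ (fails at j=3)
  i=4: ✗ (fails at j=4)
  i=5: ✗ (fails at j=5)
  i=6: ✗ (fails at j=6)
  i=7: ✗ (fails at j=7)
Positions where it holds: {} → 0.

0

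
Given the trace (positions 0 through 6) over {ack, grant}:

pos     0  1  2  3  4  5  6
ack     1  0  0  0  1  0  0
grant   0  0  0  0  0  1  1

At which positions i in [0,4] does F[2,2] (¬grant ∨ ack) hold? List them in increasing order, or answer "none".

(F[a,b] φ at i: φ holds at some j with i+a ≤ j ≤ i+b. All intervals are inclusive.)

Evaluate at each i in [0,4]:
  i=0: ✓ (witness j=2)
  i=1: ✓ (witness j=3)
  i=2: ✓ (witness j=4)
  i=3: ✗ (none in [5,5])
  i=4: ✗ (none in [6,6])

0, 1, 2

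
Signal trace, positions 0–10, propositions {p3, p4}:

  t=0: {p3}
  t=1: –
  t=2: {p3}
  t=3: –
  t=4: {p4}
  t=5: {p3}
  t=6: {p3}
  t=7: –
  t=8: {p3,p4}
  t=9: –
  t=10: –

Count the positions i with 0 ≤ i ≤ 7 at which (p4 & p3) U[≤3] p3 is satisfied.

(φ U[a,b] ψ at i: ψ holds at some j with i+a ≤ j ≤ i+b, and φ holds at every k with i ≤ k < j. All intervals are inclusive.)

4

Evaluate at each i in [0,7]:
  i=0: ✓ (rhs at j=0)
  i=1: ✗ (lhs fails at k=1 before rhs at j=2)
  i=2: ✓ (rhs at j=2)
  i=3: ✗ (lhs fails at k=3 before rhs at j=5)
  i=4: ✗ (lhs fails at k=4 before rhs at j=5)
  i=5: ✓ (rhs at j=5)
  i=6: ✓ (rhs at j=6)
  i=7: ✗ (lhs fails at k=7 before rhs at j=8)
Positions where it holds: {0, 2, 5, 6} → 4.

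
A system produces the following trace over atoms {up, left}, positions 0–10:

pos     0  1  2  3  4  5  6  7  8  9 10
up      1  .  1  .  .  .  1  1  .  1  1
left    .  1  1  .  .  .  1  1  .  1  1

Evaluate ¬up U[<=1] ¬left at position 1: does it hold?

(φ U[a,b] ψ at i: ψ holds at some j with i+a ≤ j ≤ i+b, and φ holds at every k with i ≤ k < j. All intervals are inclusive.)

Does not hold

Need some j in [1,2] with ¬left, and ¬up at every k in [1,j-1].
  j=1: ¬left false.
  j=2: ¬left false.
No j in the window works → until fails.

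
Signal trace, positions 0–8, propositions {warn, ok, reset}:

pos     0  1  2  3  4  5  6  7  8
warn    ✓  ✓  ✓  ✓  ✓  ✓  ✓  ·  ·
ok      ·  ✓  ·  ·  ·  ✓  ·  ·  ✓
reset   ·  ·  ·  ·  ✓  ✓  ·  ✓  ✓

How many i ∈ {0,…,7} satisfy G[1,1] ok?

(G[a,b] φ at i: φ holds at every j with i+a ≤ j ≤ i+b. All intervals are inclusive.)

Evaluate at each i in [0,7]:
  i=0: ✓ (all of [1,1])
  i=1: ✗ (fails at j=2)
  i=2: ✗ (fails at j=3)
  i=3: ✗ (fails at j=4)
  i=4: ✓ (all of [5,5])
  i=5: ✗ (fails at j=6)
  i=6: ✗ (fails at j=7)
  i=7: ✓ (all of [8,8])
Positions where it holds: {0, 4, 7} → 3.

3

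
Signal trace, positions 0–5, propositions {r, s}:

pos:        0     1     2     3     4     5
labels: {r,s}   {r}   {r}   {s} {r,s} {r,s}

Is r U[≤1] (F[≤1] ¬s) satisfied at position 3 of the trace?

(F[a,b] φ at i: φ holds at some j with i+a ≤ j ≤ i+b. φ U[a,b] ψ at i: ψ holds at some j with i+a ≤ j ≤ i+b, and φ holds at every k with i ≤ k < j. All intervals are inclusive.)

False

Need some j in [3,4] with F[≤1] ¬s, and r at every k in [3,j-1].
  j=3: F[≤1] ¬s — fails (none in [3,4]).
  j=4: F[≤1] ¬s — fails (none in [4,5]).
No j in the window works → until fails.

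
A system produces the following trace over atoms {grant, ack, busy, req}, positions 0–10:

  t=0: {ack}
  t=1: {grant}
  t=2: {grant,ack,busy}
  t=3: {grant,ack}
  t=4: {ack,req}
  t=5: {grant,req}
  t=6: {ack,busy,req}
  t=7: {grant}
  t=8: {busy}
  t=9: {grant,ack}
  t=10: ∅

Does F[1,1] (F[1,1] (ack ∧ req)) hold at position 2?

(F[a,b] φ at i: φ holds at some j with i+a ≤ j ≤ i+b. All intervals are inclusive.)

Holds

Check F[1,1] (ack ∧ req) at each j in [3,3]:
  j=3: holds (witness at 4)
Found at j=3 → formula holds.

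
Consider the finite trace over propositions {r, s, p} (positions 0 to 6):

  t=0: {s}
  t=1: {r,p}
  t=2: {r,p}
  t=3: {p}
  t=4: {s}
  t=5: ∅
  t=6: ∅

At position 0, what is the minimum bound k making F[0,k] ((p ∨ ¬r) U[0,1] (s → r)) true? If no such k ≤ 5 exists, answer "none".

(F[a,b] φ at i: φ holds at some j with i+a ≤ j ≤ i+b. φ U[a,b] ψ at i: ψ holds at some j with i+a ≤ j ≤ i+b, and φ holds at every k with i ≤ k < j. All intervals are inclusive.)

Scan j = 0,1,… for ((p ∨ ¬r) U[0,1] (s → r)):
  j=0: holds
First hit at j=0, so smallest k = 0-0 = 0.

0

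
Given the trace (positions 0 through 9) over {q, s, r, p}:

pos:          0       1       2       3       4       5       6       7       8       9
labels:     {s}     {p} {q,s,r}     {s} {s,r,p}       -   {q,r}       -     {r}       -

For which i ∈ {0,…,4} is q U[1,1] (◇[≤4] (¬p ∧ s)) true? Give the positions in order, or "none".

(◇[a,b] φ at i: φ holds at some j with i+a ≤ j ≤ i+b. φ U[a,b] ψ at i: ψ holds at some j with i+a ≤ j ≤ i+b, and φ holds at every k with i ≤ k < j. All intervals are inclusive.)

Evaluate at each i in [0,4]:
  i=0: ✗ (lhs fails at k=0 before rhs at j=1)
  i=1: ✗ (lhs fails at k=1 before rhs at j=2)
  i=2: ✓ (rhs at j=3; lhs holds on [2,2])
  i=3: ✗ (no rhs in [4,4])
  i=4: ✗ (no rhs in [5,5])

2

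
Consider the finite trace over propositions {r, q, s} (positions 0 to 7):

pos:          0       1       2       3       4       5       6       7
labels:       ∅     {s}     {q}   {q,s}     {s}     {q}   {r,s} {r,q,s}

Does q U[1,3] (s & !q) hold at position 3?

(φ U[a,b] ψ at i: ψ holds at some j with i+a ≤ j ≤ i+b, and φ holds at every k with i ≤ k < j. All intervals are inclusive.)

Yes

Need some j in [4,6] with (s & !q), and q at every k in [3,j-1].
  j=4: (s & !q) holds; q holds at every k in [3,3] → satisfied.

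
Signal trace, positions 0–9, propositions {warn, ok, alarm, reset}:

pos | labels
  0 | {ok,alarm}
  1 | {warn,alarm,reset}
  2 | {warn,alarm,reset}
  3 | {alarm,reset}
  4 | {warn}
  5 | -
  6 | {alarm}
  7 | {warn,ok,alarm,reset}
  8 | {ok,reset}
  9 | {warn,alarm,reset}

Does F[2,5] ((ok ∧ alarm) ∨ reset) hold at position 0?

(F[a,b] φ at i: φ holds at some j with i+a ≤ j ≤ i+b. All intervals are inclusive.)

Check ((ok ∧ alarm) ∨ reset) at each j in [2,5]:
  j=2: true
  j=3: true
  j=4: false
  j=5: false
Found at j=2 → formula holds.

True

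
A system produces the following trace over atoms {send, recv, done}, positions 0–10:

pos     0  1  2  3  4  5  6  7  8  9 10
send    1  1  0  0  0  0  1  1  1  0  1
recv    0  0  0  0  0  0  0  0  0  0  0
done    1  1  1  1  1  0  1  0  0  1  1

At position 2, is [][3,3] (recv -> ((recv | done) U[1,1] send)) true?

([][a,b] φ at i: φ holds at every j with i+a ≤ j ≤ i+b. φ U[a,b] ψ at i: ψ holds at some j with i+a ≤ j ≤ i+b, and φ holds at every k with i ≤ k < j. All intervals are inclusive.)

Yes

Check (recv -> ((recv | done) U[1,1] send)) at every j in [5,5]:
  j=5: antecedent false → ✓
All positions satisfy it → formula holds.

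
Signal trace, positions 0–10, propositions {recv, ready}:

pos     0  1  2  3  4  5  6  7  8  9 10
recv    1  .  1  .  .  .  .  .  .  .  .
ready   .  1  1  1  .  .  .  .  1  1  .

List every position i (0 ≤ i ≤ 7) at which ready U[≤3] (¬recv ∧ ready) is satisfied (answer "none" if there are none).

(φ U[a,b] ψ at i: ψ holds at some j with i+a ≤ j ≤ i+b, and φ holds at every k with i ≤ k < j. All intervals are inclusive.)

1, 2, 3

Evaluate at each i in [0,7]:
  i=0: ✗ (lhs fails at k=0 before rhs at j=1)
  i=1: ✓ (rhs at j=1)
  i=2: ✓ (rhs at j=3; lhs holds on [2,2])
  i=3: ✓ (rhs at j=3)
  i=4: ✗ (no rhs in [4,7])
  i=5: ✗ (lhs fails at k=5 before rhs at j=8)
  i=6: ✗ (lhs fails at k=6 before rhs at j=8)
  i=7: ✗ (lhs fails at k=7 before rhs at j=8)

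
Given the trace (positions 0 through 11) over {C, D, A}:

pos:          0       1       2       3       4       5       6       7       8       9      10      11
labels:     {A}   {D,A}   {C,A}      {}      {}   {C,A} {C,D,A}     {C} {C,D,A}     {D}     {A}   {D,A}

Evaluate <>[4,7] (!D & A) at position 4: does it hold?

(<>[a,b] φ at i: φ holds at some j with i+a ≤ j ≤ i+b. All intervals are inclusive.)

Holds

Check (!D & A) at each j in [8,11]:
  j=8: false
  j=9: false
  j=10: true
  j=11: false
Found at j=10 → formula holds.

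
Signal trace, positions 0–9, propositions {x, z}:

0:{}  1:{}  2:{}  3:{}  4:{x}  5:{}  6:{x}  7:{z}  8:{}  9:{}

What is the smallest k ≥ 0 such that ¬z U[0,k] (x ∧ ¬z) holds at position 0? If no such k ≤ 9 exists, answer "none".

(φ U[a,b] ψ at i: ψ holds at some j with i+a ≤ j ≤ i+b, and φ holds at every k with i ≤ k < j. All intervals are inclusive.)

Need earliest j ≥ 0 with (x ∧ ¬z), and ¬z at every k in [0,j-1].
  j=0: rhs fails.
  j=1: rhs fails.
  j=2: rhs fails.
  j=3: rhs fails.
  j=4: rhs holds; lhs holds on [0,3]. k = 4.

4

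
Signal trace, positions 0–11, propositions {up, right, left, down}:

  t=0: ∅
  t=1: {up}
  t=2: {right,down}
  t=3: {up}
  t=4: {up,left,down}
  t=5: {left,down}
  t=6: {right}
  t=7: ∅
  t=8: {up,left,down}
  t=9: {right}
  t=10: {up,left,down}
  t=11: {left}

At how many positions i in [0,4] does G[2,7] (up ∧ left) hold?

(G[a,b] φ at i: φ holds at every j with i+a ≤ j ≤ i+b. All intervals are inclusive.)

0

Evaluate at each i in [0,4]:
  i=0: ✗ (fails at j=2)
  i=1: ✗ (fails at j=3)
  i=2: ✗ (fails at j=5)
  i=3: ✗ (fails at j=5)
  i=4: ✗ (fails at j=6)
Positions where it holds: {} → 0.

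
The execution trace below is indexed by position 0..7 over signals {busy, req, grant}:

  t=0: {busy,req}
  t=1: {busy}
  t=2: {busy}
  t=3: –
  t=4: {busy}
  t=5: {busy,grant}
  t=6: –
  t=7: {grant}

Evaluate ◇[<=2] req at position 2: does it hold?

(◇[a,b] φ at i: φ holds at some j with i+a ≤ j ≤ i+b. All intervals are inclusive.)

Check req at each j in [2,4]:
  j=2: false
  j=3: false
  j=4: false
No position in the window satisfies it → formula fails.

False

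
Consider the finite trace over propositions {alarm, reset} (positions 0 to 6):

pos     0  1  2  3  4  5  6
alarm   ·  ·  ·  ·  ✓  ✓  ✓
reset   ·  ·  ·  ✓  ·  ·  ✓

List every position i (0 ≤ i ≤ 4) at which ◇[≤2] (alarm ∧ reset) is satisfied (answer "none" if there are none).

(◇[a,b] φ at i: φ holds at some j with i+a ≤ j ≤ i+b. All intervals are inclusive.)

4

Evaluate at each i in [0,4]:
  i=0: ✗ (none in [0,2])
  i=1: ✗ (none in [1,3])
  i=2: ✗ (none in [2,4])
  i=3: ✗ (none in [3,5])
  i=4: ✓ (witness j=6)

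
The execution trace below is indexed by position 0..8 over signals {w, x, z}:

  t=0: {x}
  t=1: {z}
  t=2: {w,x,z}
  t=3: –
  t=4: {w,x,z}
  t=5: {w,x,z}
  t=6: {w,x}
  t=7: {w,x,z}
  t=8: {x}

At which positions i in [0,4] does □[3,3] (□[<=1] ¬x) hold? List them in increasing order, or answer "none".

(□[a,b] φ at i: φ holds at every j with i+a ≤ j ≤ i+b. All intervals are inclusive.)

none

Evaluate at each i in [0,4]:
  i=0: ✗ (fails at j=3)
  i=1: ✗ (fails at j=4)
  i=2: ✗ (fails at j=5)
  i=3: ✗ (fails at j=6)
  i=4: ✗ (fails at j=7)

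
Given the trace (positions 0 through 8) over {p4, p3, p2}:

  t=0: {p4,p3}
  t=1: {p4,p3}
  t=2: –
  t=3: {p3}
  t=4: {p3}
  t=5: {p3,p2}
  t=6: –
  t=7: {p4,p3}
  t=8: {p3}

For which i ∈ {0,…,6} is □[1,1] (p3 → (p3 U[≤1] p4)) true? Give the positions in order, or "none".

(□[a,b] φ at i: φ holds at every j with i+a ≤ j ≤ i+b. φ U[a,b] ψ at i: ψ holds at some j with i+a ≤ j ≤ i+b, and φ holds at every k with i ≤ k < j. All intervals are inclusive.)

0, 1, 5, 6

Evaluate at each i in [0,6]:
  i=0: ✓ (all of [1,1])
  i=1: ✓ (all of [2,2])
  i=2: ✗ (fails at j=3)
  i=3: ✗ (fails at j=4)
  i=4: ✗ (fails at j=5)
  i=5: ✓ (all of [6,6])
  i=6: ✓ (all of [7,7])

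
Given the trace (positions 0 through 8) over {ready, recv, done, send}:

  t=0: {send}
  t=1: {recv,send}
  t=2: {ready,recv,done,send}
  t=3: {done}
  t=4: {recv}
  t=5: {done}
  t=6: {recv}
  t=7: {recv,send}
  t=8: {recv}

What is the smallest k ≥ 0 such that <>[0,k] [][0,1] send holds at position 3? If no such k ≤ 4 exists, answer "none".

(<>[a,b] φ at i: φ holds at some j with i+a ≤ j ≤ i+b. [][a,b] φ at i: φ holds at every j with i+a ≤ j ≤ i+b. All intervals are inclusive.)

none

Scan j = 3,4,… for [][0,1] send:
  j=3: fails
  j=4: fails
  j=5: fails
  j=6: fails
  j=7: fails
No j in [3,7] satisfies it → none.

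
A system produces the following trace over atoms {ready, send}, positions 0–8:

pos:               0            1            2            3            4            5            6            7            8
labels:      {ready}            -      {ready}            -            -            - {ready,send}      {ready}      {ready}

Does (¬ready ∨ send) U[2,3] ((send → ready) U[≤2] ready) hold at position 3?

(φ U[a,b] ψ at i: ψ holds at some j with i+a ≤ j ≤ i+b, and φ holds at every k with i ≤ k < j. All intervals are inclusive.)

True

Need some j in [5,6] with ((send → ready) U[≤2] ready), and (¬ready ∨ send) at every k in [3,j-1].
  j=5: ((send → ready) U[≤2] ready) holds; (¬ready ∨ send) holds at every k in [3,4] → satisfied.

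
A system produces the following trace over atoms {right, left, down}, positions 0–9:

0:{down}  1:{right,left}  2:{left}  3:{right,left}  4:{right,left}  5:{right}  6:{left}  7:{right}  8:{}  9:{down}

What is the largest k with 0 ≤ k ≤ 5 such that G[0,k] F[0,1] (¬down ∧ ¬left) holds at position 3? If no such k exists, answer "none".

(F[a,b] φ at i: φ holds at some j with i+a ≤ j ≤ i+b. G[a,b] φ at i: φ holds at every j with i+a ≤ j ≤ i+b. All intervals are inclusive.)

none

F[0,1] (¬down ∧ ¬left) must hold from j=3 onward; find where it first fails.
  j=3: fails → no k works.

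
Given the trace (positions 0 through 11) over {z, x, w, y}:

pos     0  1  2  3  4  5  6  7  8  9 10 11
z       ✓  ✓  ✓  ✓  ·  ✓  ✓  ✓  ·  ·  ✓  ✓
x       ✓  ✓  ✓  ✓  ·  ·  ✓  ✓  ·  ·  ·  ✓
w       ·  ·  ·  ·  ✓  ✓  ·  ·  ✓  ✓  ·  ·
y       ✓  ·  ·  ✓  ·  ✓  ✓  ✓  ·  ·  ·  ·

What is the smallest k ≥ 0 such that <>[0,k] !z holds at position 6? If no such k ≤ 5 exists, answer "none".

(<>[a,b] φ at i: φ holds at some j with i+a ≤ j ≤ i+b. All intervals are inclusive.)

2

Scan j = 6,7,… for !z:
  j=6: fails
  j=7: fails
  j=8: holds
First hit at j=8, so smallest k = 8-6 = 2.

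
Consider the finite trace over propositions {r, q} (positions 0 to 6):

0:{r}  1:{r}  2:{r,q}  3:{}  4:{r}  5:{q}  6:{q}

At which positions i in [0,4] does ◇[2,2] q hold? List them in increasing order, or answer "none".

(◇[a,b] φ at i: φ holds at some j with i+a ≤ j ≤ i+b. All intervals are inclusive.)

Evaluate at each i in [0,4]:
  i=0: ✓ (witness j=2)
  i=1: ✗ (none in [3,3])
  i=2: ✗ (none in [4,4])
  i=3: ✓ (witness j=5)
  i=4: ✓ (witness j=6)

0, 3, 4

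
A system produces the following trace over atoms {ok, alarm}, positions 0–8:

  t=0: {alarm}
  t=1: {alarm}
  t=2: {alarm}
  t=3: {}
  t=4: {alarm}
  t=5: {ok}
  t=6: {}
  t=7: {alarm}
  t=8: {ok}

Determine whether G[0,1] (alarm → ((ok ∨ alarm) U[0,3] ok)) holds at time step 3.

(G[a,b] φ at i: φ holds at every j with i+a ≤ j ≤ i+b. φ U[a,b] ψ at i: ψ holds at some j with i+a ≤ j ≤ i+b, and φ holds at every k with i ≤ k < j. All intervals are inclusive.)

Check (alarm → ((ok ∨ alarm) U[0,3] ok)) at every j in [3,4]:
  j=3: antecedent false → ✓
  j=4: antecedent true; consequent holds → ✓
All positions satisfy it → formula holds.

Holds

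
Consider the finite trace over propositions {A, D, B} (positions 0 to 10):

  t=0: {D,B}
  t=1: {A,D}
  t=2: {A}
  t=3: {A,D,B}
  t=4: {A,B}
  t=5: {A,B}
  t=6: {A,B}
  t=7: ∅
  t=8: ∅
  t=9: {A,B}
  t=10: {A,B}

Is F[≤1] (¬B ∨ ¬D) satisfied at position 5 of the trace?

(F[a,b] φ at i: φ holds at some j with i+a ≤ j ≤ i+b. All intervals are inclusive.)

Check (¬B ∨ ¬D) at each j in [5,6]:
  j=5: true
  j=6: true
Found at j=5 → formula holds.

Holds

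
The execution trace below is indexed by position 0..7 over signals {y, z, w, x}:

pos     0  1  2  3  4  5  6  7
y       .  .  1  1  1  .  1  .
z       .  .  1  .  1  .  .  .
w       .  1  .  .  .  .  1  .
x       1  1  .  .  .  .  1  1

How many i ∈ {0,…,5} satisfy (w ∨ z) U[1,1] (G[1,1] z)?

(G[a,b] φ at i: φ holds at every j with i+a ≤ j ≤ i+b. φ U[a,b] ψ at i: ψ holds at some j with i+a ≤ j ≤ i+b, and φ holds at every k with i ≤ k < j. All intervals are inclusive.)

1

Evaluate at each i in [0,5]:
  i=0: ✗ (lhs fails at k=0 before rhs at j=1)
  i=1: ✗ (no rhs in [2,2])
  i=2: ✓ (rhs at j=3; lhs holds on [2,2])
  i=3: ✗ (no rhs in [4,4])
  i=4: ✗ (no rhs in [5,5])
  i=5: ✗ (no rhs in [6,6])
Positions where it holds: {2} → 1.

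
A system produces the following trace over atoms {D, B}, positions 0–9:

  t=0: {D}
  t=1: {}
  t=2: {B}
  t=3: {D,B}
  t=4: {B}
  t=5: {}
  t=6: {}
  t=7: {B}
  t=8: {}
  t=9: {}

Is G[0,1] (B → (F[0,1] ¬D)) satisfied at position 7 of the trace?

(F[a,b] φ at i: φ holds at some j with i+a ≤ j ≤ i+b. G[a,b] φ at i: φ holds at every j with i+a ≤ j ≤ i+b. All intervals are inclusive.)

Check (B → (F[0,1] ¬D)) at every j in [7,8]:
  j=7: antecedent true; consequent holds (witness at 7) → ✓
  j=8: antecedent false → ✓
All positions satisfy it → formula holds.

Holds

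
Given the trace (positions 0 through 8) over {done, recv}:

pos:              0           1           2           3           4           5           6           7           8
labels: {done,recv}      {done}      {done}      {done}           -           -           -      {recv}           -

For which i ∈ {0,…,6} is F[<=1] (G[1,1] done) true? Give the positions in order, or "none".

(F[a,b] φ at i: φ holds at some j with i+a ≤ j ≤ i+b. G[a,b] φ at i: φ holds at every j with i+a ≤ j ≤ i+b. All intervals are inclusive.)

Evaluate at each i in [0,6]:
  i=0: ✓ (witness j=0)
  i=1: ✓ (witness j=1)
  i=2: ✓ (witness j=2)
  i=3: ✗ (none in [3,4])
  i=4: ✗ (none in [4,5])
  i=5: ✗ (none in [5,6])
  i=6: ✗ (none in [6,7])

0, 1, 2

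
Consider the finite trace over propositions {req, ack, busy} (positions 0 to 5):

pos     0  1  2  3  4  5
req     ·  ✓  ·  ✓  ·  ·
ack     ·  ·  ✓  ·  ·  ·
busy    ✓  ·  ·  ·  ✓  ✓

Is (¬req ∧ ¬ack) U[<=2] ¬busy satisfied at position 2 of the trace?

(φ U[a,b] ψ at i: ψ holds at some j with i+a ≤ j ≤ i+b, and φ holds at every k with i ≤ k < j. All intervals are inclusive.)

Yes

Need some j in [2,4] with ¬busy, and (¬req ∧ ¬ack) at every k in [2,j-1].
  j=2: ¬busy holds; no prefix to check → satisfied.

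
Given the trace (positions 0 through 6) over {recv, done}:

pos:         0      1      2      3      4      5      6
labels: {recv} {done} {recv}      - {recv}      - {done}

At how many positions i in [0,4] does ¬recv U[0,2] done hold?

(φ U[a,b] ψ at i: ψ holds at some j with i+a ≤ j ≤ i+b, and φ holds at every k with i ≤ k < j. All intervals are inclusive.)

1

Evaluate at each i in [0,4]:
  i=0: ✗ (lhs fails at k=0 before rhs at j=1)
  i=1: ✓ (rhs at j=1)
  i=2: ✗ (no rhs in [2,4])
  i=3: ✗ (no rhs in [3,5])
  i=4: ✗ (lhs fails at k=4 before rhs at j=6)
Positions where it holds: {1} → 1.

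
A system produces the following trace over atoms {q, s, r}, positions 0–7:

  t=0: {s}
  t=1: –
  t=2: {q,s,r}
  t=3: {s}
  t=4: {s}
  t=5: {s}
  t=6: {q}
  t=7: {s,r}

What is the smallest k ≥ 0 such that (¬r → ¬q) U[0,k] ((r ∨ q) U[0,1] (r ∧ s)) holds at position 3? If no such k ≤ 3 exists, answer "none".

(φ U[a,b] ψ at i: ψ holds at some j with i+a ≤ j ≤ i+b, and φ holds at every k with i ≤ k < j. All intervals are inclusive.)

3

Need earliest j ≥ 3 with ((r ∨ q) U[0,1] (r ∧ s)), and (¬r → ¬q) at every k in [3,j-1].
  j=3: rhs fails.
  j=4: rhs fails.
  j=5: rhs fails.
  j=6: rhs holds; lhs holds on [3,5]. k = 3.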